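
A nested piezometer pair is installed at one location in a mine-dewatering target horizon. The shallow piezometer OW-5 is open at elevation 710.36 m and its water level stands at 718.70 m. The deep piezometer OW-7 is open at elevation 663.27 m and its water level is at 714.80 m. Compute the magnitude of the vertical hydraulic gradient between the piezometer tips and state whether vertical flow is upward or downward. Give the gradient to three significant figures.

Total head at OW-5: h = 718.70 m (water level in the standpipe).
Total head at OW-7: h = 714.80 m.
Δh = h(OW-5) − h(OW-7) = 718.70 − 714.80 = 3.90 m.
Vertical separation Δz = 710.36 − 663.27 = 47.09 m.
|i_v| = |Δh| / Δz = 3.90 / 47.09 = 0.0828.
Head is higher in the shallow piezometer, so vertical flow is downward (recharge condition).

|i_v| ≈ 0.0828; vertical flow is downward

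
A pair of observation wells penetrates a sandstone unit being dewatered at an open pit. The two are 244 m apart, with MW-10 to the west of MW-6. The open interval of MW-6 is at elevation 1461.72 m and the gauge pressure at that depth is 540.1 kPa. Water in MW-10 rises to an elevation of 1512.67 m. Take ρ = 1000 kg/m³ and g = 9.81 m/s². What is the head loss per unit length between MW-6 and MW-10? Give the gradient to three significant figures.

Pressure head at MW-6: ψ = P/(ρg) = 540.1×1000 / (1000 × 9.81) = 55.06 m.
Total head at MW-6: h = z + ψ = 1461.72 + 55.06 = 1516.78 m.
Total head at MW-10: h = 1512.67 m (water level in the piezometer is the total head).
Head difference: h(MW-6) − h(MW-10) = 1516.78 − 1512.67 = 4.11 m.
Hydraulic gradient: i = |Δh| / L = 4.11 / 244 = 0.0168.

i ≈ 0.0168 m/m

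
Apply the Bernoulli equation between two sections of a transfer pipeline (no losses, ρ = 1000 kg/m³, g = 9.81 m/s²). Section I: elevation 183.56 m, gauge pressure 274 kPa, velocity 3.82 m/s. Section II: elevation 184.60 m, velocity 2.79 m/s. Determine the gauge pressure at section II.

Pressure head at I: ψ₁ = P₁/(ρg) = 274×1000 / (1000 × 9.81) = 27.93 m.
Velocity heads: v₁²/2g = 3.82²/19.62 = 0.744 m; v₂²/2g = 2.79²/19.62 = 0.397 m.
Total head H = z₁ + ψ₁ + v₁²/2g = 183.56 + 27.93 + 0.744 = 212.23 m.
ψ₂ = H − z₂ − v₂²/2g = 212.23 − 184.60 − 0.397 = 27.23 m.
P₂ = ρgψ₂ = 1000 × 9.81 × 27.23 ≈ 267 kPa.

P₂ ≈ 267 kPa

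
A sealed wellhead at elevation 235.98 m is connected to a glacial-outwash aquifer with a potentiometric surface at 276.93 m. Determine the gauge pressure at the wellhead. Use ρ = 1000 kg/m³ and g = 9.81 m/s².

P ≈ 402 kPa

Head above the cap: Δh = 276.93 − 235.98 = 40.95 m.
P = ρgΔh = 1000 × 9.81 × 40.95 = 401720 Pa ≈ 402 kPa.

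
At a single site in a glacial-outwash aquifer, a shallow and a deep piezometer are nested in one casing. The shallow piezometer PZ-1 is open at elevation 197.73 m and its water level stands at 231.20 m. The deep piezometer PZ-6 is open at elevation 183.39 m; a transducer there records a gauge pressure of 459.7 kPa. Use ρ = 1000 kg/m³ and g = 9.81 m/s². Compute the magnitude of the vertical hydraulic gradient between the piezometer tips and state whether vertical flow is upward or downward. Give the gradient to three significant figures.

|i_v| ≈ 0.0662; vertical flow is downward

Total head at PZ-1: h = 231.20 m (water level in the standpipe).
Pressure head at PZ-6: ψ = P/(ρg) = 459.7×1000 / (1000 × 9.81) = 46.86 m.
Total head at PZ-6: h = z + ψ = 183.39 + 46.86 = 230.25 m.
Δh = h(PZ-1) − h(PZ-6) = 231.20 − 230.25 = 0.95 m.
Vertical separation Δz = 197.73 − 183.39 = 14.34 m.
|i_v| = |Δh| / Δz = 0.95 / 14.34 = 0.0662.
Head is higher in the shallow piezometer, so vertical flow is downward (recharge condition).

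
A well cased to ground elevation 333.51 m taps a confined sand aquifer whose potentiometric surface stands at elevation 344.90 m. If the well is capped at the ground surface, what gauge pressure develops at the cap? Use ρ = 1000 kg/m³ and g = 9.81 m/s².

P ≈ 112 kPa

Head above the cap: Δh = 344.90 − 333.51 = 11.39 m.
P = ρgΔh = 1000 × 9.81 × 11.39 = 111736 Pa ≈ 112 kPa.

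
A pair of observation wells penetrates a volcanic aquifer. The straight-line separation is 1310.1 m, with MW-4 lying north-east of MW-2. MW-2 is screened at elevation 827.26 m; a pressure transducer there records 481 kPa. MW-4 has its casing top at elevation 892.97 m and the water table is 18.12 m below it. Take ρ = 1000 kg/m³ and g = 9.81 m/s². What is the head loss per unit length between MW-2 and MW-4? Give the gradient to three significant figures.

i ≈ 0.00110 m/m

Pressure head at MW-2: ψ = P/(ρg) = 481×1000 / (1000 × 9.81) = 49.03 m.
Total head at MW-2: h = z + ψ = 827.26 + 49.03 = 876.29 m.
Total head at MW-4: h = 892.97 − 18.12 = 874.85 m.
Head difference: h(MW-2) − h(MW-4) = 876.29 − 874.85 = 1.44 m.
Hydraulic gradient: i = |Δh| / L = 1.44 / 1310.1 = 0.00110.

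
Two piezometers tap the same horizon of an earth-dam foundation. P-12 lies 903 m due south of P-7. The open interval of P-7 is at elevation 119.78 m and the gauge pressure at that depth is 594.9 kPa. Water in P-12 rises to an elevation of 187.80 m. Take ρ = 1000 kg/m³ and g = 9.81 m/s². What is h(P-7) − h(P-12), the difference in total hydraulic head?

Δh ≈ -7.38 m

Pressure head at P-7: ψ = P/(ρg) = 594.9×1000 / (1000 × 9.81) = 60.64 m.
Total head at P-7: h = z + ψ = 119.78 + 60.64 = 180.42 m.
Total head at P-12: h = 187.80 m (water level in the piezometer is the total head).
Head difference: h(P-7) − h(P-12) = 180.42 − 187.80 = -7.38 m.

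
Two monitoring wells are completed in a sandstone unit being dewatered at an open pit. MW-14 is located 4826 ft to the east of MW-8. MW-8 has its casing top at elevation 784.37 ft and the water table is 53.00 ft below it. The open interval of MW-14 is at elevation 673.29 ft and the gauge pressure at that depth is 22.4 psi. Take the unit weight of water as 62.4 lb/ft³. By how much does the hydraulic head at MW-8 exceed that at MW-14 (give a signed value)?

Δh ≈ 6.39 ft

Total head at MW-8: h = 784.37 − 53.00 = 731.37 ft.
Pressure head at MW-14: ψ = 144·P/γ = 144 × 22.4 / 62.4 = 51.69 ft.
Total head at MW-14: h = z + ψ = 673.29 + 51.69 = 724.98 ft.
Head difference: h(MW-8) − h(MW-14) = 731.37 − 724.98 = 6.39 ft.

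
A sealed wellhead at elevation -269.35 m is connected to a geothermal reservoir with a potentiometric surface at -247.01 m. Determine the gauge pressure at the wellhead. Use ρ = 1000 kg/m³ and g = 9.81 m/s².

P ≈ 219 kPa

Head above the cap: Δh = -247.01 − (-269.35) = 22.34 m.
P = ρgΔh = 1000 × 9.81 × 22.34 = 219155 Pa ≈ 219 kPa.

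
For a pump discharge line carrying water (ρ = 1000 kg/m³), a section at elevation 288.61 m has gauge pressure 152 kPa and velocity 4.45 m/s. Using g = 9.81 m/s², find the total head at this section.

Pressure head ψ = P/(ρg) = 152×1000 / (1000 × 9.81) = 15.49 m.
Velocity head = v²/(2g) = 4.45² / (2 × 9.81) = 1.009 m.
h = z + ψ + v²/(2g) = 288.61 + 15.49 + 1.009 = 305.11 m.

h ≈ 305.11 m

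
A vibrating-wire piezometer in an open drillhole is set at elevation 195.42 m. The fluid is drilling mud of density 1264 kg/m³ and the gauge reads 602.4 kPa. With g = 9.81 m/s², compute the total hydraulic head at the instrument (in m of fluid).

h ≈ 244.00 m

ψ = P/(ρg) = 602.4×1000 / (1264 × 9.81) = 48.58 m.
h = z + ψ = 195.42 + 48.58 = 244.00 m.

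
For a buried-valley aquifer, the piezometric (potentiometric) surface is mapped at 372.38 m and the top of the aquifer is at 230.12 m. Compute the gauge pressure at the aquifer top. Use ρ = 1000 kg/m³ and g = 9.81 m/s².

P ≈ 1400 kPa

Pressure head at the aquifer top: ψ = h − z = 372.38 − 230.12 = 142.26 m.
P = ρgψ = 1000 × 9.81 × 142.26 = 1395571 Pa ≈ 1400 kPa.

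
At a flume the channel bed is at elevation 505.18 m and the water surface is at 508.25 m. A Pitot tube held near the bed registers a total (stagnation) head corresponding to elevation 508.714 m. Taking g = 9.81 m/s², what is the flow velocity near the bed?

Near the bed, under hydrostatic conditions, the piezometric head (z + ψ) equals the free-surface elevation, 508.25 m.
Velocity head = total − piezometric = 508.714 − 508.25 = 0.464 m.
v = √(2g·h_v) = √(2 × 9.81 × 0.464) = 3.02 m/s.

v ≈ 3.02 m/s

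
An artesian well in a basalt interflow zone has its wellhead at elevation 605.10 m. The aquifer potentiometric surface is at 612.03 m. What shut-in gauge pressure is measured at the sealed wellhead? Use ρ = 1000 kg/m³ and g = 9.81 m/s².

P ≈ 68.0 kPa

Head above the cap: Δh = 612.03 − 605.10 = 6.93 m.
P = ρgΔh = 1000 × 9.81 × 6.93 = 67983 Pa ≈ 68.0 kPa.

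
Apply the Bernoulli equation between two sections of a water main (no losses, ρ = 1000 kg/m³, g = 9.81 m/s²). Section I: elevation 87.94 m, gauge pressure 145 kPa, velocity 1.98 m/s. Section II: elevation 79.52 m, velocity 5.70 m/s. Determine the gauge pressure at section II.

Pressure head at I: ψ₁ = P₁/(ρg) = 145×1000 / (1000 × 9.81) = 14.78 m.
Velocity heads: v₁²/2g = 1.98²/19.62 = 0.200 m; v₂²/2g = 5.70²/19.62 = 1.656 m.
Total head H = z₁ + ψ₁ + v₁²/2g = 87.94 + 14.78 + 0.200 = 102.92 m.
ψ₂ = H − z₂ − v₂²/2g = 102.92 − 79.52 − 1.656 = 21.74 m.
P₂ = ρgψ₂ = 1000 × 9.81 × 21.74 ≈ 213 kPa.

P₂ ≈ 213 kPa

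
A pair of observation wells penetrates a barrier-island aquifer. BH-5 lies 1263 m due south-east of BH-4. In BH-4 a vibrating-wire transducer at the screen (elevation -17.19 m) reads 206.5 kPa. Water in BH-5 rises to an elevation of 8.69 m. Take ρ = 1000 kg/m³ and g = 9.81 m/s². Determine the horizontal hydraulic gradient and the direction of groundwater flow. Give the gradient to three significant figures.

i ≈ 0.00382; groundwater flows toward the north-west

Pressure head at BH-4: ψ = P/(ρg) = 206.5×1000 / (1000 × 9.81) = 21.05 m.
Total head at BH-4: h = z + ψ = -17.19 + 21.05 = 3.86 m.
Total head at BH-5: h = 8.69 m (water level in the piezometer is the total head).
Head difference: h(BH-4) − h(BH-5) = 3.86 − 8.69 = -4.83 m.
Hydraulic gradient: i = |Δh| / L = 4.83 / 1263 = 0.00382.
Flow is from higher to lower head: from BH-5 toward BH-4, i.e. toward the north-west.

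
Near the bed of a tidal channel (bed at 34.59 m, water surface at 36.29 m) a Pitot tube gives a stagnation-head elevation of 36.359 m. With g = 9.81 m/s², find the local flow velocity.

Near the bed, under hydrostatic conditions, the piezometric head (z + ψ) equals the free-surface elevation, 36.29 m.
Velocity head = total − piezometric = 36.359 − 36.29 = 0.069 m.
v = √(2g·h_v) = √(2 × 9.81 × 0.069) = 1.16 m/s.

v ≈ 1.16 m/s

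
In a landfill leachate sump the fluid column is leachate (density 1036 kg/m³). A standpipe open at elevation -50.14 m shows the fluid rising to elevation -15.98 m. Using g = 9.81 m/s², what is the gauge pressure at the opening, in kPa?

P ≈ 347 kPa

Pressure head ψ = h − z = -15.98 − (-50.14) = 34.16 m.
P = ρgψ = 1036 × 9.81 × 34.16 = 347174 Pa ≈ 347 kPa.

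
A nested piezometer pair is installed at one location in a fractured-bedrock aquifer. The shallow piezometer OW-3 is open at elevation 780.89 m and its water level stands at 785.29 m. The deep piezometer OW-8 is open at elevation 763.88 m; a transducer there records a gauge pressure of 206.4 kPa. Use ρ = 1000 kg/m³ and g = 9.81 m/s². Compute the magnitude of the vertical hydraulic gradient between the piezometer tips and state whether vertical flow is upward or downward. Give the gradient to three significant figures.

Total head at OW-3: h = 785.29 m (water level in the standpipe).
Pressure head at OW-8: ψ = P/(ρg) = 206.4×1000 / (1000 × 9.81) = 21.04 m.
Total head at OW-8: h = z + ψ = 763.88 + 21.04 = 784.92 m.
Δh = h(OW-3) − h(OW-8) = 785.29 − 784.92 = 0.37 m.
Vertical separation Δz = 780.89 − 763.88 = 17.01 m.
|i_v| = |Δh| / Δz = 0.37 / 17.01 = 0.0218.
Head is higher in the shallow piezometer, so vertical flow is downward (recharge condition).

|i_v| ≈ 0.0218; vertical flow is downward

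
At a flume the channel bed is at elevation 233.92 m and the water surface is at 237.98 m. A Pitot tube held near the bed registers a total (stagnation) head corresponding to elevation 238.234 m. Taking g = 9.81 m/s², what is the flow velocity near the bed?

Near the bed, under hydrostatic conditions, the piezometric head (z + ψ) equals the free-surface elevation, 237.98 m.
Velocity head = total − piezometric = 238.234 − 237.98 = 0.254 m.
v = √(2g·h_v) = √(2 × 9.81 × 0.254) = 2.23 m/s.

v ≈ 2.23 m/s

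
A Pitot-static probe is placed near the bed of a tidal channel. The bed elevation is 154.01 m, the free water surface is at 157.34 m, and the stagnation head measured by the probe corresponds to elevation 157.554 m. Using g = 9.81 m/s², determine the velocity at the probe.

v ≈ 2.05 m/s

Near the bed, under hydrostatic conditions, the piezometric head (z + ψ) equals the free-surface elevation, 157.34 m.
Velocity head = total − piezometric = 157.554 − 157.34 = 0.214 m.
v = √(2g·h_v) = √(2 × 9.81 × 0.214) = 2.05 m/s.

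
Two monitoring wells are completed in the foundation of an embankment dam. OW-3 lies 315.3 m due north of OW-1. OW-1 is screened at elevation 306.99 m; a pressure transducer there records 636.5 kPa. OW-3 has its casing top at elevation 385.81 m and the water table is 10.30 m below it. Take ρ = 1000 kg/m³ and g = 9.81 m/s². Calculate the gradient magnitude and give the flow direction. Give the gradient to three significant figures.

i ≈ 0.0115; groundwater flows toward the south

Pressure head at OW-1: ψ = P/(ρg) = 636.5×1000 / (1000 × 9.81) = 64.88 m.
Total head at OW-1: h = z + ψ = 306.99 + 64.88 = 371.87 m.
Total head at OW-3: h = 385.81 − 10.30 = 375.51 m.
Head difference: h(OW-1) − h(OW-3) = 371.87 − 375.51 = -3.64 m.
Hydraulic gradient: i = |Δh| / L = 3.64 / 315.3 = 0.0115.
Flow is from higher to lower head: from OW-3 toward OW-1, i.e. toward the south.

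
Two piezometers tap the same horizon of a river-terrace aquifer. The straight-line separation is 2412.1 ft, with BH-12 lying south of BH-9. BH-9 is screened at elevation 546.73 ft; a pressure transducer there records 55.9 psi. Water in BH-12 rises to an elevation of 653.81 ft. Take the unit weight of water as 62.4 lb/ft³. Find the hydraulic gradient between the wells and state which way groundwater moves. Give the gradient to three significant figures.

Pressure head at BH-9: ψ = 144·P/γ = 144 × 55.9 / 62.4 = 129.00 ft.
Total head at BH-9: h = z + ψ = 546.73 + 129.00 = 675.73 ft.
Total head at BH-12: h = 653.81 ft (water level in the piezometer is the total head).
Head difference: h(BH-9) − h(BH-12) = 675.73 − 653.81 = 21.92 ft.
Hydraulic gradient: i = |Δh| / L = 21.92 / 2412.1 = 0.00909.
Flow is from higher to lower head: from BH-9 toward BH-12, i.e. toward the south.

i ≈ 0.00909; groundwater flows toward the south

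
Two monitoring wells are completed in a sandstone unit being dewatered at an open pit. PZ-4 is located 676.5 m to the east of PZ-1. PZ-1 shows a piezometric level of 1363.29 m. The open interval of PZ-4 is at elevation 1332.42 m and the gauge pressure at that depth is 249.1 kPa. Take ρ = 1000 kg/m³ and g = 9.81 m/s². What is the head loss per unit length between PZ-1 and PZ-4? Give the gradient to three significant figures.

Total head at PZ-1: h = 1363.29 m (water level in the piezometer is the total head).
Pressure head at PZ-4: ψ = P/(ρg) = 249.1×1000 / (1000 × 9.81) = 25.39 m.
Total head at PZ-4: h = z + ψ = 1332.42 + 25.39 = 1357.81 m.
Head difference: h(PZ-1) − h(PZ-4) = 1363.29 − 1357.81 = 5.48 m.
Hydraulic gradient: i = |Δh| / L = 5.48 / 676.5 = 0.00810.

i ≈ 0.00810 m/m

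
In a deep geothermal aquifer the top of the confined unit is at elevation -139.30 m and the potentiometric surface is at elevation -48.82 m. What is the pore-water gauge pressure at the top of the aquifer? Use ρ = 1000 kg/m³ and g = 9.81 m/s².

Pressure head at the aquifer top: ψ = h − z = -48.82 − (-139.30) = 90.48 m.
P = ρgψ = 1000 × 9.81 × 90.48 = 887609 Pa ≈ 888 kPa.

P ≈ 888 kPa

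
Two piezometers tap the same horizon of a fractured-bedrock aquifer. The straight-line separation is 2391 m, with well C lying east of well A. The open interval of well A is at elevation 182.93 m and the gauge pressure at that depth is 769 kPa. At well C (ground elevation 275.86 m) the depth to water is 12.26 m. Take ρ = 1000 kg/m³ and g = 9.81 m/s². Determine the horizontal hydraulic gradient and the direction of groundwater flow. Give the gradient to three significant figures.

Pressure head at well A: ψ = P/(ρg) = 769×1000 / (1000 × 9.81) = 78.39 m.
Total head at well A: h = z + ψ = 182.93 + 78.39 = 261.32 m.
Total head at well C: h = 275.86 − 12.26 = 263.60 m.
Head difference: h(well A) − h(well C) = 261.32 − 263.60 = -2.28 m.
Hydraulic gradient: i = |Δh| / L = 2.28 / 2391 = 0.000954.
Flow is from higher to lower head: from well C toward well A, i.e. toward the west.

i ≈ 0.000954; groundwater flows toward the west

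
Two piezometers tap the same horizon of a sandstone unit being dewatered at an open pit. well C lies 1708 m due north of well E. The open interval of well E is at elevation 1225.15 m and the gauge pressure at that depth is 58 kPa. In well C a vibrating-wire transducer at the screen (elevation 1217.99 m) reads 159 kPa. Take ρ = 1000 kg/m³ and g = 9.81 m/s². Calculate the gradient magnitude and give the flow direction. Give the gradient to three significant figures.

i ≈ 0.00184; groundwater flows toward the south

Pressure head at well E: ψ = P/(ρg) = 58×1000 / (1000 × 9.81) = 5.91 m.
Total head at well E: h = z + ψ = 1225.15 + 5.91 = 1231.06 m.
Pressure head at well C: ψ = P/(ρg) = 159×1000 / (1000 × 9.81) = 16.21 m.
Total head at well C: h = z + ψ = 1217.99 + 16.21 = 1234.20 m.
Head difference: h(well E) − h(well C) = 1231.06 − 1234.20 = -3.14 m.
Hydraulic gradient: i = |Δh| / L = 3.14 / 1708 = 0.00184.
Flow is from higher to lower head: from well C toward well E, i.e. toward the south.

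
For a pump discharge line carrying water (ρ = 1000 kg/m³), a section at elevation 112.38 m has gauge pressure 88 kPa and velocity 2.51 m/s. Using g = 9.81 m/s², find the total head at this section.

h ≈ 121.67 m

Pressure head ψ = P/(ρg) = 88×1000 / (1000 × 9.81) = 8.97 m.
Velocity head = v²/(2g) = 2.51² / (2 × 9.81) = 0.321 m.
h = z + ψ + v²/(2g) = 112.38 + 8.97 + 0.321 = 121.67 m.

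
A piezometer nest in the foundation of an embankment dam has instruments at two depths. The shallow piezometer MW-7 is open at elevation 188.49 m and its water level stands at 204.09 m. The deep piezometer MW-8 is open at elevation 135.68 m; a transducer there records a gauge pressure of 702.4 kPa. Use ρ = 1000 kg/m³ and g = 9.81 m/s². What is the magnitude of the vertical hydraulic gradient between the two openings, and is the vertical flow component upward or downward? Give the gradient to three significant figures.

|i_v| ≈ 0.0604; vertical flow is upward

Total head at MW-7: h = 204.09 m (water level in the standpipe).
Pressure head at MW-8: ψ = P/(ρg) = 702.4×1000 / (1000 × 9.81) = 71.60 m.
Total head at MW-8: h = z + ψ = 135.68 + 71.60 = 207.28 m.
Δh = h(MW-7) − h(MW-8) = 204.09 − 207.28 = -3.19 m.
Vertical separation Δz = 188.49 − 135.68 = 52.81 m.
|i_v| = |Δh| / Δz = 3.19 / 52.81 = 0.0604.
Head is higher in the deep piezometer, so vertical flow is upward (discharge condition).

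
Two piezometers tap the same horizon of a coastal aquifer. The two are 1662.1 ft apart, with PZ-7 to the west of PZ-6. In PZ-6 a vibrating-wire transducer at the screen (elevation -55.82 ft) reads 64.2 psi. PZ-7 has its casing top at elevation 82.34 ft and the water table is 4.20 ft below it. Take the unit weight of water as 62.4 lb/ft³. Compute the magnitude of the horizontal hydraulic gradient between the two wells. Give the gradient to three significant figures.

Pressure head at PZ-6: ψ = 144·P/γ = 144 × 64.2 / 62.4 = 148.15 ft.
Total head at PZ-6: h = z + ψ = -55.82 + 148.15 = 92.33 ft.
Total head at PZ-7: h = 82.34 − 4.20 = 78.14 ft.
Head difference: h(PZ-6) − h(PZ-7) = 92.33 − 78.14 = 14.19 ft.
Hydraulic gradient: i = |Δh| / L = 14.19 / 1662.1 = 0.00854.

i ≈ 0.00854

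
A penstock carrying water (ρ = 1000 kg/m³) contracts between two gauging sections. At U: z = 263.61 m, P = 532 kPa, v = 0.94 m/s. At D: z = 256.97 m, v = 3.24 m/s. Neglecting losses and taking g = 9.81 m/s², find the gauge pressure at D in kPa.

Pressure head at U: ψ₁ = P₁/(ρg) = 532×1000 / (1000 × 9.81) = 54.23 m.
Velocity heads: v₁²/2g = 0.94²/19.62 = 0.045 m; v₂²/2g = 3.24²/19.62 = 0.535 m.
Total head H = z₁ + ψ₁ + v₁²/2g = 263.61 + 54.23 + 0.045 = 317.89 m.
ψ₂ = H − z₂ − v₂²/2g = 317.89 − 256.97 − 0.535 = 60.38 m.
P₂ = ρgψ₂ = 1000 × 9.81 × 60.38 ≈ 592 kPa.

P₂ ≈ 592 kPa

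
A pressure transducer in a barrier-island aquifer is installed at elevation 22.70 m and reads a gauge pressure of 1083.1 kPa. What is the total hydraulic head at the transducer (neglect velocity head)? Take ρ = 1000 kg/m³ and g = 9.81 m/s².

h ≈ 133.11 m

ψ = P/(ρg) = 1083.1×1000 / (1000 × 9.81) = 110.41 m.
h = z + ψ = 22.70 + 110.41 = 133.11 m.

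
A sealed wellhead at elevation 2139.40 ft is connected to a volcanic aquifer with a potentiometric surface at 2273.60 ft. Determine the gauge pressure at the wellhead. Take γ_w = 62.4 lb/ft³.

Head above the cap: Δh = 2273.60 − 2139.40 = 134.20 ft.
P = γΔh/144 = 62.4 × 134.20 / 144 = 58.2 psi.

P ≈ 58.2 psi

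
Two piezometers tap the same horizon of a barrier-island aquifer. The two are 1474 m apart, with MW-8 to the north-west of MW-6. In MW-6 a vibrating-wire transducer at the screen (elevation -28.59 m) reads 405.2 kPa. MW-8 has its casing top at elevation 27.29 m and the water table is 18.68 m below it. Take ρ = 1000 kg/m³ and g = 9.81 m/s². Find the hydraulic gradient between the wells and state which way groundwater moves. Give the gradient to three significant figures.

i ≈ 0.00278; groundwater flows toward the north-west

Pressure head at MW-6: ψ = P/(ρg) = 405.2×1000 / (1000 × 9.81) = 41.30 m.
Total head at MW-6: h = z + ψ = -28.59 + 41.30 = 12.71 m.
Total head at MW-8: h = 27.29 − 18.68 = 8.61 m.
Head difference: h(MW-6) − h(MW-8) = 12.71 − 8.61 = 4.10 m.
Hydraulic gradient: i = |Δh| / L = 4.10 / 1474 = 0.00278.
Flow is from higher to lower head: from MW-6 toward MW-8, i.e. toward the north-west.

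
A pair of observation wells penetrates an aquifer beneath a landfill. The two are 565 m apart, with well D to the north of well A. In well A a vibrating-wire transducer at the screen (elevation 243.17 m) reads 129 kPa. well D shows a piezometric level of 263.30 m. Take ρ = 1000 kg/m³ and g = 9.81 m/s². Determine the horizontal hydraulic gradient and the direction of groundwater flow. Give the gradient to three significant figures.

Pressure head at well A: ψ = P/(ρg) = 129×1000 / (1000 × 9.81) = 13.15 m.
Total head at well A: h = z + ψ = 243.17 + 13.15 = 256.32 m.
Total head at well D: h = 263.30 m (water level in the piezometer is the total head).
Head difference: h(well A) − h(well D) = 256.32 − 263.30 = -6.98 m.
Hydraulic gradient: i = |Δh| / L = 6.98 / 565 = 0.0124.
Flow is from higher to lower head: from well D toward well A, i.e. toward the south.

i ≈ 0.0124; groundwater flows toward the south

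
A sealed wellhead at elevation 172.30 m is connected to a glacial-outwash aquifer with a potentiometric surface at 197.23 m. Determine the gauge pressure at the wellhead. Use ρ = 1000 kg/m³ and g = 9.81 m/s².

Head above the cap: Δh = 197.23 − 172.30 = 24.93 m.
P = ρgΔh = 1000 × 9.81 × 24.93 = 244563 Pa ≈ 245 kPa.

P ≈ 245 kPa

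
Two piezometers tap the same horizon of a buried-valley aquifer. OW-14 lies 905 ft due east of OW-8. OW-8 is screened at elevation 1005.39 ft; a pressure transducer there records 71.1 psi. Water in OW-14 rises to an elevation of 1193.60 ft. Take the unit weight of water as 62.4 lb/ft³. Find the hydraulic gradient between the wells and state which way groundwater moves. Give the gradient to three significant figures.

Pressure head at OW-8: ψ = 144·P/γ = 144 × 71.1 / 62.4 = 164.08 ft.
Total head at OW-8: h = z + ψ = 1005.39 + 164.08 = 1169.47 ft.
Total head at OW-14: h = 1193.60 ft (water level in the piezometer is the total head).
Head difference: h(OW-8) − h(OW-14) = 1169.47 − 1193.60 = -24.13 ft.
Hydraulic gradient: i = |Δh| / L = 24.13 / 905 = 0.0267.
Flow is from higher to lower head: from OW-14 toward OW-8, i.e. toward the west.

i ≈ 0.0267; groundwater flows toward the west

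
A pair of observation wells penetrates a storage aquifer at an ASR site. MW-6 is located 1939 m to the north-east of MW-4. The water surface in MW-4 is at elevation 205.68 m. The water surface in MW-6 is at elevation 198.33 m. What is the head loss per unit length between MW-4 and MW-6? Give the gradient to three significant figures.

Total head at MW-4: h = 205.68 m (water level in the piezometer is the total head).
Total head at MW-6: h = 198.33 m (water level in the piezometer is the total head).
Head difference: h(MW-4) − h(MW-6) = 205.68 − 198.33 = 7.35 m.
Hydraulic gradient: i = |Δh| / L = 7.35 / 1939 = 0.00379.

i ≈ 0.00379 m/m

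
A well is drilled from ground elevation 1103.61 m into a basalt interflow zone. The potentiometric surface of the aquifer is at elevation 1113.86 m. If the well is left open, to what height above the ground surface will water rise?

≈ 10.25 m above ground

Water rises to the potentiometric surface, so the rise above ground = 1113.86 − 1103.61 = 10.25 m.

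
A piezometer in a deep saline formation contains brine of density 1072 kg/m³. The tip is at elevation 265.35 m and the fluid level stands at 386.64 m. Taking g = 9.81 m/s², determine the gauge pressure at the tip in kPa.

Pressure head ψ = h − z = 386.64 − 265.35 = 121.29 m.
P = ρgψ = 1072 × 9.81 × 121.29 = 1275524 Pa ≈ 1280 kPa.

P ≈ 1280 kPa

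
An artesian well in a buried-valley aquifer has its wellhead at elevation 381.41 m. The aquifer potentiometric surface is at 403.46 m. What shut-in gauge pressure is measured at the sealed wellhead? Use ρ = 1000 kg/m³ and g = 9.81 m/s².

Head above the cap: Δh = 403.46 − 381.41 = 22.05 m.
P = ρgΔh = 1000 × 9.81 × 22.05 = 216310 Pa ≈ 216 kPa.

P ≈ 216 kPa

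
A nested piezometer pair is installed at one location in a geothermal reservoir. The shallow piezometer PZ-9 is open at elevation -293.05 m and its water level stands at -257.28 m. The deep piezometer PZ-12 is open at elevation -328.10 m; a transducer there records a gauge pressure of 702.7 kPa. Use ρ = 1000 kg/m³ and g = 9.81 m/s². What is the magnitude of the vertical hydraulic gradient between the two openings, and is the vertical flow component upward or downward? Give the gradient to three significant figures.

|i_v| ≈ 0.0231; vertical flow is upward

Total head at PZ-9: h = -257.28 m (water level in the standpipe).
Pressure head at PZ-12: ψ = P/(ρg) = 702.7×1000 / (1000 × 9.81) = 71.63 m.
Total head at PZ-12: h = z + ψ = -328.10 + 71.63 = -256.47 m.
Δh = h(PZ-9) − h(PZ-12) = -257.28 − (-256.47) = -0.81 m.
Vertical separation Δz = -293.05 − (-328.10) = 35.05 m.
|i_v| = |Δh| / Δz = 0.81 / 35.05 = 0.0231.
Head is higher in the deep piezometer, so vertical flow is upward (discharge condition).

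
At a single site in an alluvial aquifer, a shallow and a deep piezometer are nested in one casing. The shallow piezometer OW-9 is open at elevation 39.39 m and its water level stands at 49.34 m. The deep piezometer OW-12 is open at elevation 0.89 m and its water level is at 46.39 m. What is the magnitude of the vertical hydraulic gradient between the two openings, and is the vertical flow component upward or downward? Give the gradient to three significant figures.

|i_v| ≈ 0.0766; vertical flow is downward

Total head at OW-9: h = 49.34 m (water level in the standpipe).
Total head at OW-12: h = 46.39 m.
Δh = h(OW-9) − h(OW-12) = 49.34 − 46.39 = 2.95 m.
Vertical separation Δz = 39.39 − 0.89 = 38.50 m.
|i_v| = |Δh| / Δz = 2.95 / 38.50 = 0.0766.
Head is higher in the shallow piezometer, so vertical flow is downward (recharge condition).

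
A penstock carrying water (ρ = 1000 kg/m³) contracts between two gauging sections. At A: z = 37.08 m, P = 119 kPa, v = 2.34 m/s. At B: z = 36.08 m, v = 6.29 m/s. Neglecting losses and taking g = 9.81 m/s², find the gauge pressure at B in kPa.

Pressure head at A: ψ₁ = P₁/(ρg) = 119×1000 / (1000 × 9.81) = 12.13 m.
Velocity heads: v₁²/2g = 2.34²/19.62 = 0.279 m; v₂²/2g = 6.29²/19.62 = 2.017 m.
Total head H = z₁ + ψ₁ + v₁²/2g = 37.08 + 12.13 + 0.279 = 49.49 m.
ψ₂ = H − z₂ − v₂²/2g = 49.49 − 36.08 − 2.017 = 11.39 m.
P₂ = ρgψ₂ = 1000 × 9.81 × 11.39 ≈ 112 kPa.

P₂ ≈ 112 kPa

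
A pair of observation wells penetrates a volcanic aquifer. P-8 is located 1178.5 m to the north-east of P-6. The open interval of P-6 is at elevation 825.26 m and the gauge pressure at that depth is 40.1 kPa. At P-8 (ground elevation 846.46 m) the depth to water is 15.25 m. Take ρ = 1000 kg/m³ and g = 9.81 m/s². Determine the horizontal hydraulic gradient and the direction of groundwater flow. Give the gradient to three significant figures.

Pressure head at P-6: ψ = P/(ρg) = 40.1×1000 / (1000 × 9.81) = 4.09 m.
Total head at P-6: h = z + ψ = 825.26 + 4.09 = 829.35 m.
Total head at P-8: h = 846.46 − 15.25 = 831.21 m.
Head difference: h(P-6) − h(P-8) = 829.35 − 831.21 = -1.86 m.
Hydraulic gradient: i = |Δh| / L = 1.86 / 1178.5 = 0.00158.
Flow is from higher to lower head: from P-8 toward P-6, i.e. toward the south-west.

i ≈ 0.00158; groundwater flows toward the south-west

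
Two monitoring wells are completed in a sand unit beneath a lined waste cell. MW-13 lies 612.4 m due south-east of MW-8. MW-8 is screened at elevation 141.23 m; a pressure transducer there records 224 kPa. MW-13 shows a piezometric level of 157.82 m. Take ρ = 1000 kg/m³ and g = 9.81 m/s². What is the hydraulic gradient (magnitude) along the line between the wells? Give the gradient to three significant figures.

i ≈ 0.0102

Pressure head at MW-8: ψ = P/(ρg) = 224×1000 / (1000 × 9.81) = 22.83 m.
Total head at MW-8: h = z + ψ = 141.23 + 22.83 = 164.06 m.
Total head at MW-13: h = 157.82 m (water level in the piezometer is the total head).
Head difference: h(MW-8) − h(MW-13) = 164.06 − 157.82 = 6.24 m.
Hydraulic gradient: i = |Δh| / L = 6.24 / 612.4 = 0.0102.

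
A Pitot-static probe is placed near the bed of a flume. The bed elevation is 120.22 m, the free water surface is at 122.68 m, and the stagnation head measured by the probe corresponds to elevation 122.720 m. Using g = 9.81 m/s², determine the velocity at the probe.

v ≈ 0.886 m/s

Near the bed, under hydrostatic conditions, the piezometric head (z + ψ) equals the free-surface elevation, 122.68 m.
Velocity head = total − piezometric = 122.720 − 122.68 = 0.040 m.
v = √(2g·h_v) = √(2 × 9.81 × 0.040) = 0.886 m/s.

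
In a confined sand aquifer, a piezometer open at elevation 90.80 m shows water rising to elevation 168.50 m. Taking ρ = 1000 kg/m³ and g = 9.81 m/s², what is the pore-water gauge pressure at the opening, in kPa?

P ≈ 762 kPa

Pressure head ψ = h − z = 168.50 − 90.80 = 77.70 m.
P = ρgψ = 1000 × 9.81 × 77.70 = 762237 Pa ≈ 762 kPa.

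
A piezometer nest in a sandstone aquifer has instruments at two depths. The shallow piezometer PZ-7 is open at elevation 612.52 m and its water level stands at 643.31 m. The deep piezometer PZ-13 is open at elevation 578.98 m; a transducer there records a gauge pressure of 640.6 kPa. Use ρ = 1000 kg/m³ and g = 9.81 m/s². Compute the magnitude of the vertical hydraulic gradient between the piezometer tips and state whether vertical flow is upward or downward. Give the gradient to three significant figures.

Total head at PZ-7: h = 643.31 m (water level in the standpipe).
Pressure head at PZ-13: ψ = P/(ρg) = 640.6×1000 / (1000 × 9.81) = 65.30 m.
Total head at PZ-13: h = z + ψ = 578.98 + 65.30 = 644.28 m.
Δh = h(PZ-7) − h(PZ-13) = 643.31 − 644.28 = -0.97 m.
Vertical separation Δz = 612.52 − 578.98 = 33.54 m.
|i_v| = |Δh| / Δz = 0.97 / 33.54 = 0.0289.
Head is higher in the deep piezometer, so vertical flow is upward (discharge condition).

|i_v| ≈ 0.0289; vertical flow is upward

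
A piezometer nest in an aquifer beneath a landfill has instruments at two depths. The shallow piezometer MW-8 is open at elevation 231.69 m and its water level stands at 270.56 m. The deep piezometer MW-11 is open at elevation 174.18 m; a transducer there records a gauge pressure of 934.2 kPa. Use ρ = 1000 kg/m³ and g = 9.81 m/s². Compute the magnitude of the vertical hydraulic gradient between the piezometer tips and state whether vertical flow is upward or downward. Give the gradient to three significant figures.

Total head at MW-8: h = 270.56 m (water level in the standpipe).
Pressure head at MW-11: ψ = P/(ρg) = 934.2×1000 / (1000 × 9.81) = 95.23 m.
Total head at MW-11: h = z + ψ = 174.18 + 95.23 = 269.41 m.
Δh = h(MW-8) − h(MW-11) = 270.56 − 269.41 = 1.15 m.
Vertical separation Δz = 231.69 − 174.18 = 57.51 m.
|i_v| = |Δh| / Δz = 1.15 / 57.51 = 0.0200.
Head is higher in the shallow piezometer, so vertical flow is downward (recharge condition).

|i_v| ≈ 0.0200; vertical flow is downward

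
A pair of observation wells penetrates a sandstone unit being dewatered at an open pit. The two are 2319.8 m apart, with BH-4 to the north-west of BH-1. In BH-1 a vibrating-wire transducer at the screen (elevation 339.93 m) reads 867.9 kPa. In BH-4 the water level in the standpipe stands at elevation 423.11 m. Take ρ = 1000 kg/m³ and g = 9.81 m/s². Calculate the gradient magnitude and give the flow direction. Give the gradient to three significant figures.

i ≈ 0.00228; groundwater flows toward the north-west

Pressure head at BH-1: ψ = P/(ρg) = 867.9×1000 / (1000 × 9.81) = 88.47 m.
Total head at BH-1: h = z + ψ = 339.93 + 88.47 = 428.40 m.
Total head at BH-4: h = 423.11 m (water level in the piezometer is the total head).
Head difference: h(BH-1) − h(BH-4) = 428.40 − 423.11 = 5.29 m.
Hydraulic gradient: i = |Δh| / L = 5.29 / 2319.8 = 0.00228.
Flow is from higher to lower head: from BH-1 toward BH-4, i.e. toward the north-west.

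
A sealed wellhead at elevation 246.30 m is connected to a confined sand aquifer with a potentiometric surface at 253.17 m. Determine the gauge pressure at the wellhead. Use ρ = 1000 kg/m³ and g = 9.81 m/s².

Head above the cap: Δh = 253.17 − 246.30 = 6.87 m.
P = ρgΔh = 1000 × 9.81 × 6.87 = 67395 Pa ≈ 67.4 kPa.

P ≈ 67.4 kPa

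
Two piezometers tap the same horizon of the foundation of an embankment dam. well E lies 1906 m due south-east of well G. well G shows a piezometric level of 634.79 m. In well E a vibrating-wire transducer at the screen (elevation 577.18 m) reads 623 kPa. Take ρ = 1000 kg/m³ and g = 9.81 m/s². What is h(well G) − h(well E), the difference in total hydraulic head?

Δh ≈ -5.90 m

Total head at well G: h = 634.79 m (water level in the piezometer is the total head).
Pressure head at well E: ψ = P/(ρg) = 623×1000 / (1000 × 9.81) = 63.51 m.
Total head at well E: h = z + ψ = 577.18 + 63.51 = 640.69 m.
Head difference: h(well G) − h(well E) = 634.79 − 640.69 = -5.90 m.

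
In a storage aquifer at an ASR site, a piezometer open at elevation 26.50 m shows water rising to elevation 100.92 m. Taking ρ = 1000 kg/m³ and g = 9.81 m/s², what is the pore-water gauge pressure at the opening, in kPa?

Pressure head ψ = h − z = 100.92 − 26.50 = 74.42 m.
P = ρgψ = 1000 × 9.81 × 74.42 = 730060 Pa ≈ 730 kPa.

P ≈ 730 kPa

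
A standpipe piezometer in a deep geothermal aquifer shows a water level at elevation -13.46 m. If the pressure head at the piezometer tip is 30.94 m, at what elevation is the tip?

z ≈ -44.40 m

z = h − ψ = -13.46 − 30.94 = -44.40 m.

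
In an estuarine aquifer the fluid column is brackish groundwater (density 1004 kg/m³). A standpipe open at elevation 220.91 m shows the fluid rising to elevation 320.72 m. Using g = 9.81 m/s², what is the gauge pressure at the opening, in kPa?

Pressure head ψ = h − z = 320.72 − 220.91 = 99.81 m.
P = ρgψ = 1004 × 9.81 × 99.81 = 983053 Pa ≈ 983 kPa.

P ≈ 983 kPa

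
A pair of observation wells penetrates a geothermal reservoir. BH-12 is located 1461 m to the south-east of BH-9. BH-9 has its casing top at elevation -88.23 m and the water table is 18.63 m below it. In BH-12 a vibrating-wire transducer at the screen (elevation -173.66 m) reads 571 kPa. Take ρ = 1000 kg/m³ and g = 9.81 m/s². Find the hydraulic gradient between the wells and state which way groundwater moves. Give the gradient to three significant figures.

i ≈ 0.00588; groundwater flows toward the south-east

Total head at BH-9: h = -88.23 − 18.63 = -106.86 m.
Pressure head at BH-12: ψ = P/(ρg) = 571×1000 / (1000 × 9.81) = 58.21 m.
Total head at BH-12: h = z + ψ = -173.66 + 58.21 = -115.45 m.
Head difference: h(BH-9) − h(BH-12) = -106.86 − (-115.45) = 8.59 m.
Hydraulic gradient: i = |Δh| / L = 8.59 / 1461 = 0.00588.
Flow is from higher to lower head: from BH-9 toward BH-12, i.e. toward the south-east.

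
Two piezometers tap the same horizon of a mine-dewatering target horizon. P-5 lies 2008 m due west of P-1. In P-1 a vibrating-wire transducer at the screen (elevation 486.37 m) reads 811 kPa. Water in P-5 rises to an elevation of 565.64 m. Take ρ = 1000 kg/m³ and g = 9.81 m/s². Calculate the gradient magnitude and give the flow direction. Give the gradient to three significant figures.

Pressure head at P-1: ψ = P/(ρg) = 811×1000 / (1000 × 9.81) = 82.67 m.
Total head at P-1: h = z + ψ = 486.37 + 82.67 = 569.04 m.
Total head at P-5: h = 565.64 m (water level in the piezometer is the total head).
Head difference: h(P-1) − h(P-5) = 569.04 − 565.64 = 3.40 m.
Hydraulic gradient: i = |Δh| / L = 3.40 / 2008 = 0.00169.
Flow is from higher to lower head: from P-1 toward P-5, i.e. toward the west.

i ≈ 0.00169; groundwater flows toward the west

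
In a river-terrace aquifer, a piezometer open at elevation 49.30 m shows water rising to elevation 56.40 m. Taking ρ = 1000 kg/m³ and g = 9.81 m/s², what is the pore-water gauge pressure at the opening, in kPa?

P ≈ 69.7 kPa

Pressure head ψ = h − z = 56.40 − 49.30 = 7.10 m.
P = ρgψ = 1000 × 9.81 × 7.10 = 69651 Pa ≈ 69.7 kPa.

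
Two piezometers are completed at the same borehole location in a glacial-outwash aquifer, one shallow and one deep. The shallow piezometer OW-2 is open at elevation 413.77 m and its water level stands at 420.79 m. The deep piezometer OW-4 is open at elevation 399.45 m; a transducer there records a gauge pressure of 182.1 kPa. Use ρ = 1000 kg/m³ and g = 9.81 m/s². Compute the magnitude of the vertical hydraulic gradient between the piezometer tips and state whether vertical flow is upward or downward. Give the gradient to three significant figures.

|i_v| ≈ 0.194; vertical flow is downward

Total head at OW-2: h = 420.79 m (water level in the standpipe).
Pressure head at OW-4: ψ = P/(ρg) = 182.1×1000 / (1000 × 9.81) = 18.56 m.
Total head at OW-4: h = z + ψ = 399.45 + 18.56 = 418.01 m.
Δh = h(OW-2) − h(OW-4) = 420.79 − 418.01 = 2.78 m.
Vertical separation Δz = 413.77 − 399.45 = 14.32 m.
|i_v| = |Δh| / Δz = 2.78 / 14.32 = 0.194.
Head is higher in the shallow piezometer, so vertical flow is downward (recharge condition).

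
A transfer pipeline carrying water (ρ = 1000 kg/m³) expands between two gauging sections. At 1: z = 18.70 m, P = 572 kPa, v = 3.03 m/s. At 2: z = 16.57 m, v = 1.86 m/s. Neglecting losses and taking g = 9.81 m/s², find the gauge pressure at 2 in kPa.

P₂ ≈ 596 kPa

Pressure head at 1: ψ₁ = P₁/(ρg) = 572×1000 / (1000 × 9.81) = 58.31 m.
Velocity heads: v₁²/2g = 3.03²/19.62 = 0.468 m; v₂²/2g = 1.86²/19.62 = 0.176 m.
Total head H = z₁ + ψ₁ + v₁²/2g = 18.70 + 58.31 + 0.468 = 77.48 m.
ψ₂ = H − z₂ − v₂²/2g = 77.48 − 16.57 − 0.176 = 60.73 m.
P₂ = ρgψ₂ = 1000 × 9.81 × 60.73 ≈ 596 kPa.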